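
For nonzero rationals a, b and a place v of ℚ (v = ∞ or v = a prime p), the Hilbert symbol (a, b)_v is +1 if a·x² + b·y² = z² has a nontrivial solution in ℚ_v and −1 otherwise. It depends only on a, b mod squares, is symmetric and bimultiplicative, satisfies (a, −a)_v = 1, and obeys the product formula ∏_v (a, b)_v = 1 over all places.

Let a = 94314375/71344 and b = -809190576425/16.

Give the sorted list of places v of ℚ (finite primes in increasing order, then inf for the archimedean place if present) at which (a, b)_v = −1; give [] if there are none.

[23, 53]

Mod squares: a ≡ 2093, b ≡ -505673. Check v ∈ {∞, 2, 3, 5, 7, 11, 13, 23, 29, 47, 53}.
v=11: a=11^0·(≡5), b=11^2·(≡7) mod 11; (5|11)=+1, (7|11)=-1; (−1)^{0·2·5}·(+1)^2·(-1)^0 = +1.
v=2: v_2(a)=-4, v_2(b)=-4; units ≡ 5, 7 (mod 8); ε·ε+αω+βω = 0·1+-4·0+-4·1 ≡ 0  ⇒  (a,b)_2 = +1.
v=3: a=3^8·(≡2), b=3^0·(≡1) mod 3; (2|3)=-1, (1|3)=+1; (−1)^{8·0·1}·(-1)^0·(+1)^8 = +1.
v=∞: 2093 > 0 and -505673 < 0  ⇒  (a,b)_∞ = +1.
v=7: a=7^-3·(≡3), b=7^1·(≡2) mod 7; (3|7)=-1, (2|7)=+1; (−1)^{-3·1·3}·(-1)^1·(+1)^-3 = +1.
v=5: a=5^4·(≡2), b=5^2·(≡3) mod 5; (2|5)=-1, (3|5)=-1; (−1)^{4·2·2}·(-1)^2·(-1)^4 = +1.
v=47: a=47^0·(≡4), b=47^1·(≡4) mod 47; (4|47)=+1, (4|47)=+1; (−1)^{0·1·23}·(+1)^1·(+1)^0 = +1.
v=29: a=29^0·(≡6), b=29^1·(≡12) mod 29; (6|29)=+1, (12|29)=-1; (−1)^{0·1·14}·(+1)^1·(-1)^0 = +1.
v=13: a=13^-1·(≡6), b=13^0·(≡1) mod 13; (6|13)=-1, (1|13)=+1; (−1)^{-1·0·6}·(-1)^0·(+1)^-1 = +1.
v=23: a=23^1·(≡11), b=23^2·(≡21) mod 23; (11|23)=-1, (21|23)=-1; (−1)^{1·2·11}·(-1)^2·(-1)^1 = -1.
v=53: a=53^0·(≡31), b=53^1·(≡40) mod 53; (31|53)=-1, (40|53)=+1; (−1)^{0·1·26}·(-1)^1·(+1)^0 = -1.
(2093, -505673 / ℚ) ramifies at {23, 53}: a division algebra.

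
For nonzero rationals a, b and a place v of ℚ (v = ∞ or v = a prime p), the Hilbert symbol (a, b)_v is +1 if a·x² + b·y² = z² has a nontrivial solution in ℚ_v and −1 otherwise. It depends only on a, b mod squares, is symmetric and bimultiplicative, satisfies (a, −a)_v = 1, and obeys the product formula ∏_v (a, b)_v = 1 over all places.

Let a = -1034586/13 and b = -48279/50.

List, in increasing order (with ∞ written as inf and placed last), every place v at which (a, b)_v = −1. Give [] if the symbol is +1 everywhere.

Mod squares: a ≡ -30498, b ≡ -798. Check v ∈ {∞, 2, 3, 5, 7, 11, 13, 17, 19, 23}.
v=∞: -30498 < 0 and -798 < 0  ⇒  (a,b)_∞ = -1.
v=2: v_2(a)=1, v_2(b)=-1; units ≡ 7, 1 (mod 8); ε·ε+αω+βω = 1·0+1·0+-1·0 ≡ 0  ⇒  (a,b)_2 = +1.
v=11: a=11^0·(≡4), b=11^2·(≡5) mod 11; (4|11)=+1, (5|11)=+1; (−1)^{0·2·5}·(+1)^2·(+1)^0 = +1.
v=7: a=7^2·(≡2), b=7^1·(≡5) mod 7; (2|7)=+1, (5|7)=-1; (−1)^{2·1·3}·(+1)^1·(-1)^2 = +1.
v=5: a=5^0·(≡3), b=5^-2·(≡3) mod 5; (3|5)=-1, (3|5)=-1; (−1)^{0·-2·2}·(-1)^-2·(-1)^0 = +1.
v=23: a=23^1·(≡4), b=23^0·(≡11) mod 23; (4|23)=+1, (11|23)=-1; (−1)^{1·0·11}·(+1)^0·(-1)^1 = -1.
v=3: a=3^3·(≡1), b=3^1·(≡1) mod 3; (1|3)=+1, (1|3)=+1; (−1)^{3·1·1}·(+1)^1·(+1)^3 = -1.
v=19: a=19^0·(≡6), b=19^1·(≡2) mod 19; (6|19)=+1, (2|19)=-1; (−1)^{0·1·9}·(+1)^1·(-1)^0 = +1.
v=13: a=13^-1·(≡6), b=13^0·(≡5) mod 13; (6|13)=-1, (5|13)=-1; (−1)^{-1·0·6}·(-1)^0·(-1)^-1 = -1.
v=17: a=17^1·(≡8), b=17^0·(≡16) mod 17; (8|17)=+1, (16|17)=+1; (−1)^{1·0·8}·(+1)^0·(+1)^1 = +1.
|Ram(-30498, -798)| = 4, even; anisotropic at {3, 13, 23, ∞}.

[3, 13, 23, inf]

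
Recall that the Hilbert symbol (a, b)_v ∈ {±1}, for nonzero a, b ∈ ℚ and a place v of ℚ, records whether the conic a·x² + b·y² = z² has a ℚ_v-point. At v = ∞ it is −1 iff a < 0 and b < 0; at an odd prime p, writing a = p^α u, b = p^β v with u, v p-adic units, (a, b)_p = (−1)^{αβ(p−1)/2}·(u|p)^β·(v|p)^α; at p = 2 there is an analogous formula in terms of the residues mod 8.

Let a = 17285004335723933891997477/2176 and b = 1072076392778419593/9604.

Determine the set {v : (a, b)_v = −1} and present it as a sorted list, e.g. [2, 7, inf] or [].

Mod squares: a ≡ 51578, b ≡ 12673. Check v ∈ {∞, 2, 3, 7, 17, 19, 23, 29, 31, 37, 41, 43, 47}.
v=23: a=23^2·(≡13), b=23^1·(≡15) mod 23; (13|23)=+1, (15|23)=-1; (−1)^{2·1·11}·(+1)^1·(-1)^2 = +1.
v=2: v_2(a)=-7, v_2(b)=-2; units ≡ 5, 1 (mod 8); ε·ε+αω+βω = 0·0+-7·0+-2·1 ≡ 0  ⇒  (a,b)_2 = +1.
v=∞: 51578 > 0 and 12673 > 0  ⇒  (a,b)_∞ = +1.
v=31: a=31^2·(≡7), b=31^0·(≡25) mod 31; (7|31)=+1, (25|31)=+1; (−1)^{2·0·15}·(+1)^0·(+1)^2 = +1.
v=7: a=7^0·(≡4), b=7^-4·(≡3) mod 7; (4|7)=+1, (3|7)=-1; (−1)^{0·-4·3}·(+1)^-4·(-1)^0 = +1.
v=37: a=37^1·(≡26), b=37^2·(≡6) mod 37; (26|37)=+1, (6|37)=-1; (−1)^{1·2·18}·(+1)^2·(-1)^1 = -1.
v=47: a=47^4·(≡46), b=47^2·(≡40) mod 47; (46|47)=-1, (40|47)=-1; (−1)^{4·2·23}·(-1)^2·(-1)^4 = +1.
v=43: a=43^0·(≡15), b=43^2·(≡35) mod 43; (15|43)=+1, (35|43)=+1; (−1)^{0·2·21}·(+1)^2·(+1)^0 = +1.
v=41: a=41^3·(≡28), b=41^2·(≡37) mod 41; (28|41)=-1, (37|41)=+1; (−1)^{3·2·20}·(-1)^2·(+1)^3 = +1.
v=29: a=29^2·(≡22), b=29^1·(≡2) mod 29; (22|29)=+1, (2|29)=-1; (−1)^{2·1·14}·(+1)^1·(-1)^2 = +1.
v=3: a=3^2·(≡2), b=3^2·(≡1) mod 3; (2|3)=-1, (1|3)=+1; (−1)^{2·2·1}·(-1)^2·(+1)^2 = +1.
v=19: a=19^2·(≡3), b=19^1·(≡8) mod 19; (3|19)=-1, (8|19)=-1; (−1)^{2·1·9}·(-1)^1·(-1)^2 = -1.
v=17: a=17^-1·(≡16), b=17^0·(≡16) mod 17; (16|17)=+1, (16|17)=+1; (−1)^{-1·0·8}·(+1)^0·(+1)^-1 = +1.
(51578, 12673 / ℚ) ramifies at {19, 37}: a division algebra.

[19, 37]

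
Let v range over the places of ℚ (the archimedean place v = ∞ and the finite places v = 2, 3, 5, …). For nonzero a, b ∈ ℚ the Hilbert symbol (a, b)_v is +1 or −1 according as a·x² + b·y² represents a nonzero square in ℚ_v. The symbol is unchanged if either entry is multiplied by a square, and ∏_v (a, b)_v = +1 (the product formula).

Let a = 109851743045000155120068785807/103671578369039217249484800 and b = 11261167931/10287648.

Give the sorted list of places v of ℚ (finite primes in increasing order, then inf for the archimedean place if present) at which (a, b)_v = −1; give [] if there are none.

[13, 23]

(a, b) ≡ (46, 598) mod (ℚ^×)²; places V = {2, 3, 5, 7, 13, 17, 19, 23, ∞}.
(a,b)_3: α=-30, u≡1; β=-8, v≡1 (mod 3); (1|3)=+1, (1|3)=+1; sign (−1)^0·+1^-8·+1^-30 = +1.
(a,b)_17: α=6, u≡11; β=2, v≡11 (mod 17); (11|17)=-1, (11|17)=-1; sign (−1)^0·-1^2·-1^6 = +1.
(a,b)_13: α=2, u≡6; β=1, v≡7 (mod 13); (6|13)=-1, (7|13)=-1; sign (−1)^0·-1^1·-1^2 = -1.
(a,b)_2: α=-23, β=-5; u≡7, v≡3 (mod 8); ε(u)ε(v)=1·1, αω(v)=-23·1, βω(u)=-5·0; sum ≡ 0  ⇒  +1.
(a,b)_23: α=3, u≡12; β=1, v≡1 (mod 23); (12|23)=+1, (1|23)=+1; sign (−1)^1·+1^1·+1^3 = -1.
(a,b)_7: α=-4, u≡4; β=-2, v≡6 (mod 7); (4|7)=+1, (6|7)=-1; sign (−1)^0·+1^-2·-1^-4 = +1.
(a,b)_∞: sgn(46)=+, sgn(598)=+, so +1.
(a,b)_19: α=12, u≡8; β=4, v≡6 (mod 19); (8|19)=-1, (6|19)=+1; sign (−1)^0·-1^4·+1^12 = +1.
(a,b)_5: α=-2, u≡1; β=0, v≡2 (mod 5); (1|5)=+1, (2|5)=-1; sign (−1)^0·+1^0·-1^-2 = +1.
|Ram(46, 598)| = 2, even; anisotropic at {13, 23}.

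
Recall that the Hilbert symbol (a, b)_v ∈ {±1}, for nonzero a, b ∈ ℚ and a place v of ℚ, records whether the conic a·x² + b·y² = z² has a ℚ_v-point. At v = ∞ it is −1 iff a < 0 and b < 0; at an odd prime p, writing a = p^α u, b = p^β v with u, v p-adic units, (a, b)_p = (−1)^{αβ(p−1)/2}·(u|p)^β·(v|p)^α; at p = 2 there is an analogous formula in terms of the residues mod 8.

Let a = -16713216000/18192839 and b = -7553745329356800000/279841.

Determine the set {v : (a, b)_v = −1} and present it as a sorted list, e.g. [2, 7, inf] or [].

(a, b) ≡ (-239785, -18445) mod (ℚ^×)²; places V = {2, 3, 5, 7, 13, 17, 23, 31, ∞}.
(a,b)_13: α=1, u≡5; β=0, v≡5 (mod 13); (5|13)=-1, (5|13)=-1; sign (−1)^0·-1^0·-1^1 = -1.
(a,b)_7: α=-1, u≡3; β=1, v≡4 (mod 7); (3|7)=-1, (4|7)=+1; sign (−1)^1·-1^1·+1^-1 = +1.
(a,b)_∞: sgn(-239785)=−, sgn(-18445)=−, so -1.
(a,b)_5: α=3, u≡3; β=5, v≡4 (mod 5); (3|5)=-1, (4|5)=+1; sign (−1)^0·-1^5·+1^3 = -1.
(a,b)_31: α=1, u≡26; β=3, v≡25 (mod 31); (26|31)=-1, (25|31)=+1; sign (−1)^1·-1^3·+1^1 = +1.
(a,b)_17: α=-3, u≡11; β=3, v≡14 (mod 17); (11|17)=-1, (14|17)=-1; sign (−1)^0·-1^3·-1^-3 = +1.
(a,b)_23: α=-2, u≡3; β=-4, v≡9 (mod 23); (3|23)=+1, (9|23)=+1; sign (−1)^0·+1^-4·+1^-2 = +1.
(a,b)_2: α=12, β=18; u≡7, v≡3 (mod 8); ε(u)ε(v)=1·1, αω(v)=12·1, βω(u)=18·0; sum ≡ 1  ⇒  -1.
(a,b)_3: α=4, u≡2; β=2, v≡2 (mod 3); (2|3)=-1, (2|3)=-1; sign (−1)^0·-1^2·-1^4 = +1.
(-239785, -18445 / ℚ) ramifies at {2, 5, 13, ∞}: a division algebra.

[2, 5, 13, inf]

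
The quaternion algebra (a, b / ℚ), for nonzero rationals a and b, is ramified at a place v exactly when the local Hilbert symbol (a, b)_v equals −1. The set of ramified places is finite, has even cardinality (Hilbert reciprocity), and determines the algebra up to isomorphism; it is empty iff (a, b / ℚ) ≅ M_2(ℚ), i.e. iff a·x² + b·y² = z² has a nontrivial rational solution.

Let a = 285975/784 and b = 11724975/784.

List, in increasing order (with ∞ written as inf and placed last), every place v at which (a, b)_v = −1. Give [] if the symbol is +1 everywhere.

(a, b) ≡ (1271, 31) mod (ℚ^×)²; places V = {2, 3, 5, 7, 31, 41, ∞}.
(a,b)_3: α=2, u≡2; β=2, v≡1 (mod 3); (2|3)=-1, (1|3)=+1; sign (−1)^0·-1^2·+1^2 = +1.
(a,b)_31: α=1, u≡2; β=1, v≡20 (mod 31); (2|31)=+1, (20|31)=+1; sign (−1)^1·+1^1·+1^1 = -1.
(a,b)_41: α=1, u≡1; β=2, v≡1 (mod 41); (1|41)=+1, (1|41)=+1; sign (−1)^0·+1^2·+1^1 = +1.
(a,b)_∞: sgn(1271)=+, sgn(31)=+, so +1.
(a,b)_7: α=-2, u≡2; β=-2, v≡5 (mod 7); (2|7)=+1, (5|7)=-1; sign (−1)^0·+1^-2·-1^-2 = +1.
(a,b)_5: α=2, u≡1; β=2, v≡1 (mod 5); (1|5)=+1, (1|5)=+1; sign (−1)^0·+1^2·+1^2 = +1.
(a,b)_2: α=-4, β=-4; u≡7, v≡7 (mod 8); ε(u)ε(v)=1·1, αω(v)=-4·0, βω(u)=-4·0; sum ≡ 1  ⇒  -1.
Ram(1271, 31) = {2, 31}; no ℚ_2-point on the conic.

[2, 31]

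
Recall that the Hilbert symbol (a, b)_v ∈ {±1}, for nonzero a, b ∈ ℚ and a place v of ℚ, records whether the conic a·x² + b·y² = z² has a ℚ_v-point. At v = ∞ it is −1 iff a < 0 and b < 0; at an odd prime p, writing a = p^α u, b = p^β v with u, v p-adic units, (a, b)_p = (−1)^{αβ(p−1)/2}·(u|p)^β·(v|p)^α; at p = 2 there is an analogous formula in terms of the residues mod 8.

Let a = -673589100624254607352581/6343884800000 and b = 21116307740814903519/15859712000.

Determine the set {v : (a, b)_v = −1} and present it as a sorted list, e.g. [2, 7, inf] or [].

(a, b) ≡ (-1793505, 2755) mod (ℚ^×)²; places V = {2, 3, 5, 7, 11, 17, 19, 29, 31, ∞}.
(a,b)_∞: sgn(-1793505)=−, sgn(2755)=+, so +1.
(a,b)_5: α=-5, u≡4; β=-3, v≡4 (mod 5); (4|5)=+1, (4|5)=+1; sign (−1)^0·+1^-3·+1^-5 = +1.
(a,b)_11: α=-2, u≡9; β=-2, v≡3 (mod 11); (9|11)=+1, (3|11)=+1; sign (−1)^0·+1^-2·+1^-2 = +1.
(a,b)_31: α=3, u≡13; β=2, v≡22 (mod 31); (13|31)=-1, (22|31)=-1; sign (−1)^0·-1^2·-1^3 = -1.
(a,b)_2: α=-24, β=-20; u≡7, v≡3 (mod 8); ε(u)ε(v)=1·1, αω(v)=-24·1, βω(u)=-20·0; sum ≡ 1  ⇒  -1.
(a,b)_19: α=5, u≡4; β=5, v≡2 (mod 19); (4|19)=+1, (2|19)=-1; sign (−1)^1·+1^5·-1^5 = +1.
(a,b)_3: α=3, u≡2; β=2, v≡1 (mod 3); (2|3)=-1, (1|3)=+1; sign (−1)^0·-1^2·+1^3 = +1.
(a,b)_17: α=2, u≡5; β=2, v≡13 (mod 17); (5|17)=-1, (13|17)=+1; sign (−1)^0·-1^2·+1^2 = +1.
(a,b)_29: α=1, u≡27; β=1, v≡12 (mod 29); (27|29)=-1, (12|29)=-1; sign (−1)^0·-1^1·-1^1 = +1.
(a,b)_7: α=9, u≡6; β=6, v≡4 (mod 7); (6|7)=-1, (4|7)=+1; sign (−1)^0·-1^6·+1^9 = +1.
|Ram(-1793505, 2755)| = 2, even; anisotropic at {2, 31}.

[2, 31]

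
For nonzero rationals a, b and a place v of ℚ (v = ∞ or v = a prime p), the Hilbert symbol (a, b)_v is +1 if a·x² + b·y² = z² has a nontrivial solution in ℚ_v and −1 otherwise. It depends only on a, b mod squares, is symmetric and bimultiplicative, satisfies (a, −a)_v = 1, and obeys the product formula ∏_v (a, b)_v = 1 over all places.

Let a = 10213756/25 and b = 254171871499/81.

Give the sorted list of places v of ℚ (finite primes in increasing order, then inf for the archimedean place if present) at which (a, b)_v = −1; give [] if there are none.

Mod squares: a ≡ 31, b ≡ 19. Check v ∈ {∞, 2, 3, 5, 7, 13, 19, 31, 41}.
v=∞: 31 > 0 and 19 > 0  ⇒  (a,b)_∞ = +1.
v=41: a=41^2·(≡20), b=41^2·(≡14) mod 41; (20|41)=+1, (14|41)=-1; (−1)^{2·2·20}·(+1)^2·(-1)^2 = +1.
v=7: a=7^2·(≡3), b=7^2·(≡6) mod 7; (3|7)=-1, (6|7)=-1; (−1)^{2·2·3}·(-1)^2·(-1)^2 = +1.
v=5: a=5^-2·(≡1), b=5^0·(≡4) mod 5; (1|5)=+1, (4|5)=+1; (−1)^{-2·0·2}·(+1)^0·(+1)^-2 = +1.
v=2: v_2(a)=2, v_2(b)=0; units ≡ 7, 3 (mod 8); ε·ε+αω+βω = 1·1+2·1+0·0 ≡ 1  ⇒  (a,b)_2 = -1.
v=3: a=3^0·(≡1), b=3^-4·(≡1) mod 3; (1|3)=+1, (1|3)=+1; (−1)^{0·-4·1}·(+1)^-4·(+1)^0 = +1.
v=19: a=19^0·(≡13), b=19^1·(≡9) mod 19; (13|19)=-1, (9|19)=+1; (−1)^{0·1·9}·(-1)^1·(+1)^0 = -1.
v=31: a=31^1·(≡9), b=31^2·(≡28) mod 31; (9|31)=+1, (28|31)=+1; (−1)^{1·2·15}·(+1)^2·(+1)^1 = +1.
v=13: a=13^0·(≡6), b=13^2·(≡11) mod 13; (6|13)=-1, (11|13)=-1; (−1)^{0·2·6}·(-1)^2·(-1)^0 = +1.
Ram(31, 19) = {2, 19}; no ℚ_2-point on the conic.

[2, 19]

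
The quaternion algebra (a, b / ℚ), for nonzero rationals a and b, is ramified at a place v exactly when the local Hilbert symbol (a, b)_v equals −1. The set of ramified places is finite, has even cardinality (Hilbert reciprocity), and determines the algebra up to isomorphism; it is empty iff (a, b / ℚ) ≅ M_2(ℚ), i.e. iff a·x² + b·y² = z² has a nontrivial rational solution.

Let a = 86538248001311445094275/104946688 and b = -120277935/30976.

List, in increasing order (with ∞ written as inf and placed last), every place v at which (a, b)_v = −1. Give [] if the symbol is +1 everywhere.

[5, 7, 13, 37, 41, 53]

(a, b) ≡ (4652557, -13364215) mod (ℚ^×)²; places V = {2, 3, 5, 7, 11, 13, 29, 37, 41, 43, 47, 53, ∞}.
(a,b)_∞: sgn(4652557)=+, sgn(-13364215)=−, so +1.
(a,b)_41: α=1, u≡35; β=0, v≡27 (mod 41); (35|41)=-1, (27|41)=-1; sign (−1)^0·-1^0·-1^1 = -1.
(a,b)_47: α=2, u≡25; β=1, v≡15 (mod 47); (25|47)=+1, (15|47)=-1; sign (−1)^0·+1^1·-1^2 = +1.
(a,b)_53: α=2, u≡32; β=1, v≡27 (mod 53); (32|53)=-1, (27|53)=-1; sign (−1)^0·-1^1·-1^2 = -1.
(a,b)_43: α=1, u≡35; β=0, v≡10 (mod 43); (35|43)=+1, (10|43)=+1; sign (−1)^0·+1^0·+1^1 = +1.
(a,b)_29: α=3, u≡6; β=1, v≡9 (mod 29); (6|29)=+1, (9|29)=+1; sign (−1)^0·+1^1·+1^3 = +1.
(a,b)_13: α=1, u≡3; β=0, v≡8 (mod 13); (3|13)=+1, (8|13)=-1; sign (−1)^0·+1^0·-1^1 = -1.
(a,b)_7: α=-1, u≡2; β=0, v≡6 (mod 7); (2|7)=+1, (6|7)=-1; sign (−1)^0·+1^0·-1^-1 = -1.
(a,b)_11: α=-4, u≡2; β=-2, v≡1 (mod 11); (2|11)=-1, (1|11)=+1; sign (−1)^0·-1^-2·+1^-4 = +1.
(a,b)_37: α=2, u≡35; β=1, v≡4 (mod 37); (35|37)=-1, (4|37)=+1; sign (−1)^0·-1^1·+1^2 = -1.
(a,b)_2: α=-10, β=-8; u≡5, v≡1 (mod 8); ε(u)ε(v)=0·0, αω(v)=-10·0, βω(u)=-8·1; sum ≡ 0  ⇒  +1.
(a,b)_3: α=6, u≡1; β=2, v≡2 (mod 3); (1|3)=+1, (2|3)=-1; sign (−1)^0·+1^2·-1^6 = +1.
(a,b)_5: α=2, u≡2; β=1, v≡3 (mod 5); (2|5)=-1, (3|5)=-1; sign (−1)^0·-1^1·-1^2 = -1.
|Ram(4652557, -13364215)| = 6, even; anisotropic at {5, 7, 13, 37, 41, 53}.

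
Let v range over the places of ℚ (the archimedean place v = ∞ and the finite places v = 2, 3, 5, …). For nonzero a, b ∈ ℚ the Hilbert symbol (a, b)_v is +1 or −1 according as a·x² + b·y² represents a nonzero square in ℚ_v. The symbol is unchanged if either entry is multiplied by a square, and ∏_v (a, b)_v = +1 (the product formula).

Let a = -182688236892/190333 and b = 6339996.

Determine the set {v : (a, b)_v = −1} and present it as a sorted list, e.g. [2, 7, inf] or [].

(a, b) ≡ (-313131, 176111) mod (ℚ^×)²; places V = {2, 3, 7, 11, 13, 17, 19, 23, 31, 37, ∞}.
(a,b)_7: α=1, u≡2; β=0, v≡5 (mod 7); (2|7)=+1, (5|7)=-1; sign (−1)^0·+1^0·-1^1 = -1.
(a,b)_2: α=2, β=2; u≡5, v≡7 (mod 8); ε(u)ε(v)=0·1, αω(v)=2·0, βω(u)=2·1; sum ≡ 0  ⇒  +1.
(a,b)_3: α=9, u≡2; β=2, v≡2 (mod 3); (2|3)=-1, (2|3)=-1; sign (−1)^0·-1^2·-1^9 = -1.
(a,b)_11: α=-4, u≡2; β=0, v≡3 (mod 11); (2|11)=-1, (3|11)=+1; sign (−1)^0·-1^0·+1^-4 = +1.
(a,b)_23: α=0, u≡19; β=1, v≡20 (mod 23); (19|23)=-1, (20|23)=-1; sign (−1)^0·-1^1·-1^0 = -1.
(a,b)_19: α=0, u≡10; β=1, v≡6 (mod 19); (10|19)=-1, (6|19)=+1; sign (−1)^0·-1^1·+1^0 = -1.
(a,b)_13: α=-1, u≡7; β=1, v≡10 (mod 13); (7|13)=-1, (10|13)=+1; sign (−1)^0·-1^1·+1^-1 = -1.
(a,b)_17: α=2, u≡9; β=0, v≡16 (mod 17); (9|17)=+1, (16|17)=+1; sign (−1)^0·+1^0·+1^2 = +1.
(a,b)_37: α=1, u≡28; β=0, v≡9 (mod 37); (28|37)=+1, (9|37)=+1; sign (−1)^0·+1^0·+1^1 = +1.
(a,b)_∞: sgn(-313131)=−, sgn(176111)=+, so +1.
(a,b)_31: α=1, u≡16; β=1, v≡9 (mod 31); (16|31)=+1, (9|31)=+1; sign (−1)^1·+1^1·+1^1 = -1.
|Ram(-313131, 176111)| = 6, even; anisotropic at {3, 7, 13, 19, 23, 31}.

[3, 7, 13, 19, 23, 31]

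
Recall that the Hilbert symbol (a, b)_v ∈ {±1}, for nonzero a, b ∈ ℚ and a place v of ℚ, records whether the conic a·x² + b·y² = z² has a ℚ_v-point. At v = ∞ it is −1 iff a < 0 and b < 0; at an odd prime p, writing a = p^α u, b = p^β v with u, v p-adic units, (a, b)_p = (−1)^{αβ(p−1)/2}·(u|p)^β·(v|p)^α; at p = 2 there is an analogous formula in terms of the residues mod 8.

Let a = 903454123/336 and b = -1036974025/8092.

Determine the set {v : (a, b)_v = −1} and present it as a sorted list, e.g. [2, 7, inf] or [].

Mod squares: a ≡ 434343, b ≡ -345247. Check v ∈ {∞, 2, 3, 5, 7, 11, 13, 17, 19, 29, 31, 37, 43}.
v=37: a=37^1·(≡28), b=37^1·(≡21) mod 37; (28|37)=+1, (21|37)=+1; (−1)^{1·1·18}·(+1)^1·(+1)^1 = +1.
v=7: a=7^-1·(≡2), b=7^-1·(≡4) mod 7; (2|7)=+1, (4|7)=+1; (−1)^{-1·-1·3}·(+1)^-1·(+1)^-1 = -1.
v=11: a=11^2·(≡10), b=11^0·(≡8) mod 11; (10|11)=-1, (8|11)=-1; (−1)^{2·0·5}·(-1)^0·(-1)^2 = +1.
v=5: a=5^0·(≡3), b=5^2·(≡2) mod 5; (3|5)=-1, (2|5)=-1; (−1)^{0·2·2}·(-1)^2·(-1)^0 = +1.
v=2: v_2(a)=-4, v_2(b)=-2; units ≡ 7, 1 (mod 8); ε·ε+αω+βω = 1·0+-4·0+-2·0 ≡ 0  ⇒  (a,b)_2 = +1.
v=∞: 434343 > 0 and -345247 < 0  ⇒  (a,b)_∞ = +1.
v=3: a=3^-1·(≡1), b=3^0·(≡2) mod 3; (1|3)=+1, (2|3)=-1; (−1)^{-1·0·1}·(+1)^0·(-1)^-1 = -1.
v=19: a=19^2·(≡3), b=19^0·(≡12) mod 19; (3|19)=-1, (12|19)=-1; (−1)^{2·0·9}·(-1)^0·(-1)^2 = +1.
v=31: a=31^0·(≡10), b=31^1·(≡23) mod 31; (10|31)=+1, (23|31)=-1; (−1)^{0·1·15}·(+1)^1·(-1)^0 = +1.
v=43: a=43^1·(≡7), b=43^1·(≡18) mod 43; (7|43)=-1, (18|43)=-1; (−1)^{1·1·21}·(-1)^1·(-1)^1 = -1.
v=13: a=13^1·(≡4), b=13^0·(≡5) mod 13; (4|13)=+1, (5|13)=-1; (−1)^{1·0·6}·(+1)^0·(-1)^1 = -1.
v=17: a=17^0·(≡12), b=17^-2·(≡3) mod 17; (12|17)=-1, (3|17)=-1; (−1)^{0·-2·8}·(-1)^-2·(-1)^0 = +1.
v=29: a=29^0·(≡11), b=29^2·(≡26) mod 29; (11|29)=-1, (26|29)=-1; (−1)^{0·2·14}·(-1)^2·(-1)^0 = +1.
(434343, -345247 / ℚ) ramifies at {3, 7, 13, 43}: a division algebra.

[3, 7, 13, 43]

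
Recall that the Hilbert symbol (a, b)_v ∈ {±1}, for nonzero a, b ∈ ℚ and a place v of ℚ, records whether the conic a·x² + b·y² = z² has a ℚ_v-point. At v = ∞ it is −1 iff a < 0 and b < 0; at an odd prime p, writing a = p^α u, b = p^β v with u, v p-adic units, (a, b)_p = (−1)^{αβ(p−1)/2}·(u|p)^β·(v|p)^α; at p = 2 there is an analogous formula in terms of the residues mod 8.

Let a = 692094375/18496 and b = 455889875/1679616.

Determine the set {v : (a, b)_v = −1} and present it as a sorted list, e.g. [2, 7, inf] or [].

[2, 31]

Mod squares: a ≡ 31, b ≡ 155. Check v ∈ {∞, 2, 3, 5, 7, 17, 31}.
v=3: a=3^6·(≡1), b=3^-8·(≡2) mod 3; (1|3)=+1, (2|3)=-1; (−1)^{6·-8·1}·(+1)^-8·(-1)^6 = +1.
v=5: a=5^4·(≡1), b=5^3·(≡4) mod 5; (1|5)=+1, (4|5)=+1; (−1)^{4·3·2}·(+1)^3·(+1)^4 = +1.
v=2: v_2(a)=-6, v_2(b)=-8; units ≡ 7, 3 (mod 8); ε·ε+αω+βω = 1·1+-6·1+-8·0 ≡ 1  ⇒  (a,b)_2 = -1.
v=17: a=17^-2·(≡5), b=17^0·(≡9) mod 17; (5|17)=-1, (9|17)=+1; (−1)^{-2·0·8}·(-1)^0·(+1)^-2 = +1.
v=31: a=31^1·(≡10), b=31^1·(≡7) mod 31; (10|31)=+1, (7|31)=+1; (−1)^{1·1·15}·(+1)^1·(+1)^1 = -1.
v=∞: 31 > 0 and 155 > 0  ⇒  (a,b)_∞ = +1.
v=7: a=7^2·(≡3), b=7^6·(≡4) mod 7; (3|7)=-1, (4|7)=+1; (−1)^{2·6·3}·(-1)^6·(+1)^2 = +1.
|Ram(31, 155)| = 2, even; anisotropic at {2, 31}.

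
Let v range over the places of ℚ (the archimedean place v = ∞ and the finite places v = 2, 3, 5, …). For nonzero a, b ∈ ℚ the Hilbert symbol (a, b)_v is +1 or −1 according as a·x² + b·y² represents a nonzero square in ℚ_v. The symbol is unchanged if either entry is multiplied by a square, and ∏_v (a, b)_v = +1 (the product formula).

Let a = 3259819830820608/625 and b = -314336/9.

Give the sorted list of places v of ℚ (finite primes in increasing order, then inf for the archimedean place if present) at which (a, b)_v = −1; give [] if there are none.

[11, 19, 43, 47]

(a, b) ≡ (14663, -19646) mod (ℚ^×)²; places V = {2, 3, 5, 11, 19, 31, 43, 47, ∞}.
(a,b)_2: α=8, β=5; u≡7, v≡1 (mod 8); ε(u)ε(v)=1·0, αω(v)=8·0, βω(u)=5·0; sum ≡ 0  ⇒  +1.
(a,b)_47: α=2, u≡39; β=1, v≡35 (mod 47); (39|47)=-1, (35|47)=-1; sign (−1)^0·-1^1·-1^2 = -1.
(a,b)_19: α=2, u≡10; β=1, v≡9 (mod 19); (10|19)=-1, (9|19)=+1; sign (−1)^0·-1^1·+1^2 = -1.
(a,b)_31: α=1, u≡8; β=0, v≡28 (mod 31); (8|31)=+1, (28|31)=+1; sign (−1)^0·+1^0·+1^1 = +1.
(a,b)_11: α=3, u≡2; β=1, v≡10 (mod 11); (2|11)=-1, (10|11)=-1; sign (−1)^1·-1^1·-1^3 = -1.
(a,b)_43: α=1, u≡10; β=0, v≡28 (mod 43); (10|43)=+1, (28|43)=-1; sign (−1)^0·+1^0·-1^1 = -1.
(a,b)_∞: sgn(14663)=+, sgn(-19646)=−, so +1.
(a,b)_3: α=2, u≡2; β=-2, v≡1 (mod 3); (2|3)=-1, (1|3)=+1; sign (−1)^0·-1^-2·+1^2 = +1.
(a,b)_5: α=-4, u≡3; β=0, v≡1 (mod 5); (3|5)=-1, (1|5)=+1; sign (−1)^0·-1^0·+1^-4 = +1.
(14663, -19646 / ℚ) ramifies at {11, 19, 43, 47}: a division algebra.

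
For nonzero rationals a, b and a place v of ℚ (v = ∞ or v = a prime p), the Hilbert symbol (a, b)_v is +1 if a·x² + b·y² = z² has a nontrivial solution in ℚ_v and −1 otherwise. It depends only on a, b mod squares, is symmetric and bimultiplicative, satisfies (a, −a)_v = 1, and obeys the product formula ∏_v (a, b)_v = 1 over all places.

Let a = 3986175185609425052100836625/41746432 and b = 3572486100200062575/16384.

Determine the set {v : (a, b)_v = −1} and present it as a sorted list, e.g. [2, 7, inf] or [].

(a, b) ≡ (4812405, 33263) mod (ℚ^×)²; places V = {2, 3, 5, 7, 13, 17, 19, 23, 29, 31, 37, ∞}.
(a,b)_7: α=-2, u≡6; β=0, v≡3 (mod 7); (6|7)=-1, (3|7)=-1; sign (−1)^0·-1^0·-1^-2 = +1.
(a,b)_3: α=5, u≡2; β=4, v≡2 (mod 3); (2|3)=-1, (2|3)=-1; sign (−1)^0·-1^4·-1^5 = -1.
(a,b)_29: α=1, u≡20; β=1, v≡25 (mod 29); (20|29)=+1, (25|29)=+1; sign (−1)^0·+1^1·+1^1 = +1.
(a,b)_2: α=-16, β=-14; u≡5, v≡7 (mod 8); ε(u)ε(v)=0·1, αω(v)=-16·0, βω(u)=-14·1; sum ≡ 0  ⇒  +1.
(a,b)_17: α=4, u≡3; β=2, v≡12 (mod 17); (3|17)=-1, (12|17)=-1; sign (−1)^0·-1^2·-1^4 = +1.
(a,b)_31: α=4, u≡24; β=3, v≡7 (mod 31); (24|31)=-1, (7|31)=+1; sign (−1)^0·-1^3·+1^4 = -1.
(a,b)_37: α=1, u≡36; β=1, v≡25 (mod 37); (36|37)=+1, (25|37)=+1; sign (−1)^0·+1^1·+1^1 = +1.
(a,b)_23: α=3, u≡6; β=2, v≡17 (mod 23); (6|23)=+1, (17|23)=-1; sign (−1)^0·+1^2·-1^3 = -1.
(a,b)_5: α=3, u≡4; β=2, v≡2 (mod 5); (4|5)=+1, (2|5)=-1; sign (−1)^0·+1^2·-1^3 = -1.
(a,b)_19: α=4, u≡6; β=2, v≡8 (mod 19); (6|19)=+1, (8|19)=-1; sign (−1)^0·+1^2·-1^4 = +1.
(a,b)_13: α=-1, u≡12; β=0, v≡9 (mod 13); (12|13)=+1, (9|13)=+1; sign (−1)^0·+1^0·+1^-1 = +1.
(a,b)_∞: sgn(4812405)=+, sgn(33263)=+, so +1.
(4812405, 33263 / ℚ) ramifies at {3, 5, 23, 31}: a division algebra.

[3, 5, 23, 31]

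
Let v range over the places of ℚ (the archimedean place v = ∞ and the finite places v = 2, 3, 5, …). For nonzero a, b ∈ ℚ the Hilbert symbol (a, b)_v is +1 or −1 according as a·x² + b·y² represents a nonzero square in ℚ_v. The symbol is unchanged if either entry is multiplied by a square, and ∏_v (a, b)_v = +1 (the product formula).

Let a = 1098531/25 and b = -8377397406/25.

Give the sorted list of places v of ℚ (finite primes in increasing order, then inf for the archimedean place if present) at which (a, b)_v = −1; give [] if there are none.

[2, 31]

Mod squares: a ≡ 2491, b ≡ -18996366. Check v ∈ {∞, 2, 3, 5, 7, 31, 41, 47, 53}.
v=47: a=47^1·(≡25), b=47^1·(≡29) mod 47; (25|47)=+1, (29|47)=-1; (−1)^{1·1·23}·(+1)^1·(-1)^1 = +1.
v=5: a=5^-2·(≡1), b=5^-2·(≡4) mod 5; (1|5)=+1, (4|5)=+1; (−1)^{-2·-2·2}·(+1)^-2·(+1)^-2 = +1.
v=7: a=7^2·(≡3), b=7^2·(≡5) mod 7; (3|7)=-1, (5|7)=-1; (−1)^{2·2·3}·(-1)^2·(-1)^2 = +1.
v=53: a=53^1·(≡15), b=53^1·(≡37) mod 53; (15|53)=+1, (37|53)=+1; (−1)^{1·1·26}·(+1)^1·(+1)^1 = +1.
v=3: a=3^2·(≡1), b=3^3·(≡2) mod 3; (1|3)=+1, (2|3)=-1; (−1)^{2·3·1}·(+1)^3·(-1)^2 = +1.
v=∞: 2491 > 0 and -18996366 < 0  ⇒  (a,b)_∞ = +1.
v=31: a=31^0·(≡13), b=31^1·(≡26) mod 31; (13|31)=-1, (26|31)=-1; (−1)^{0·1·15}·(-1)^1·(-1)^0 = -1.
v=2: v_2(a)=0, v_2(b)=1; units ≡ 3, 1 (mod 8); ε·ε+αω+βω = 1·0+0·0+1·1 ≡ 1  ⇒  (a,b)_2 = -1.
v=41: a=41^0·(≡4), b=41^1·(≡35) mod 41; (4|41)=+1, (35|41)=-1; (−1)^{0·1·20}·(+1)^1·(-1)^0 = +1.
|Ram(2491, -18996366)| = 2, even; anisotropic at {2, 31}.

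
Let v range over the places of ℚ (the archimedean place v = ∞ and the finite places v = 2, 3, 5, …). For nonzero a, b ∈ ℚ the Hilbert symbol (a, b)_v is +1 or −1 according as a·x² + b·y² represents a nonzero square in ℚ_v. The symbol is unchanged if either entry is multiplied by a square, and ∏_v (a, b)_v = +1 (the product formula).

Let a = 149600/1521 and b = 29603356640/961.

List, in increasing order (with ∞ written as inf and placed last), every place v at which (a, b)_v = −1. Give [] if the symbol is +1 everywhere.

[11, 17]

Mod squares: a ≡ 374, b ≡ 52910. Check v ∈ {∞, 2, 3, 5, 11, 13, 17, 31, 37}.
v=17: a=17^1·(≡12), b=17^2·(≡10) mod 17; (12|17)=-1, (10|17)=-1; (−1)^{1·2·8}·(-1)^2·(-1)^1 = -1.
v=∞: 374 > 0 and 52910 > 0  ⇒  (a,b)_∞ = +1.
v=31: a=31^0·(≡28), b=31^-2·(≡12) mod 31; (28|31)=+1, (12|31)=-1; (−1)^{0·-2·15}·(+1)^-2·(-1)^0 = +1.
v=13: a=13^-2·(≡1), b=13^1·(≡3) mod 13; (1|13)=+1, (3|13)=+1; (−1)^{-2·1·6}·(+1)^1·(+1)^-2 = +1.
v=2: v_2(a)=5, v_2(b)=5; units ≡ 3, 7 (mod 8); ε·ε+αω+βω = 1·1+5·0+5·1 ≡ 0  ⇒  (a,b)_2 = +1.
v=5: a=5^2·(≡4), b=5^1·(≡3) mod 5; (4|5)=+1, (3|5)=-1; (−1)^{2·1·2}·(+1)^1·(-1)^2 = +1.
v=3: a=3^-2·(≡2), b=3^0·(≡2) mod 3; (2|3)=-1, (2|3)=-1; (−1)^{-2·0·1}·(-1)^0·(-1)^-2 = +1.
v=37: a=37^0·(≡30), b=37^1·(≡18) mod 37; (30|37)=+1, (18|37)=-1; (−1)^{0·1·18}·(+1)^1·(-1)^0 = +1.
v=11: a=11^1·(≡5), b=11^3·(≡3) mod 11; (5|11)=+1, (3|11)=+1; (−1)^{1·3·5}·(+1)^3·(+1)^1 = -1.
(374, 52910 / ℚ) ramifies at {11, 17}: a division algebra.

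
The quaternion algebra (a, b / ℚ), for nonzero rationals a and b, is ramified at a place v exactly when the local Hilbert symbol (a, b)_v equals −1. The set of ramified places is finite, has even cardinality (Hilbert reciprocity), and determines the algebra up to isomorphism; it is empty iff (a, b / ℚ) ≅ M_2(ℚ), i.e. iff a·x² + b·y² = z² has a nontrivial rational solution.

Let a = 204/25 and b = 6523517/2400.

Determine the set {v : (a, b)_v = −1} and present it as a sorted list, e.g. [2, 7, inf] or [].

[11, 19]

(a, b) ≡ (51, 16302) mod (ℚ^×)²; places V = {2, 3, 5, 7, 11, 13, 17, 19, ∞}.
(a,b)_∞: sgn(51)=+, sgn(16302)=+, so +1.
(a,b)_19: α=0, u≡15; β=1, v≡18 (mod 19); (15|19)=-1, (18|19)=-1; sign (−1)^0·-1^1·-1^0 = -1.
(a,b)_5: α=-2, u≡4; β=-2, v≡2 (mod 5); (4|5)=+1, (2|5)=-1; sign (−1)^0·+1^-2·-1^-2 = +1.
(a,b)_17: α=1, u≡10; β=0, v≡13 (mod 17); (10|17)=-1, (13|17)=+1; sign (−1)^0·-1^0·+1^1 = +1.
(a,b)_7: α=0, u≡2; β=4, v≡6 (mod 7); (2|7)=+1, (6|7)=-1; sign (−1)^0·+1^4·-1^0 = +1.
(a,b)_3: α=1, u≡2; β=-1, v≡1 (mod 3); (2|3)=-1, (1|3)=+1; sign (−1)^1·-1^-1·+1^1 = +1.
(a,b)_13: α=0, u≡4; β=1, v≡6 (mod 13); (4|13)=+1, (6|13)=-1; sign (−1)^0·+1^1·-1^0 = +1.
(a,b)_11: α=0, u≡2; β=1, v≡2 (mod 11); (2|11)=-1, (2|11)=-1; sign (−1)^0·-1^1·-1^0 = -1.
(a,b)_2: α=2, β=-5; u≡3, v≡7 (mod 8); ε(u)ε(v)=1·1, αω(v)=2·0, βω(u)=-5·1; sum ≡ 0  ⇒  +1.
|Ram(51, 16302)| = 2, even; anisotropic at {11, 19}.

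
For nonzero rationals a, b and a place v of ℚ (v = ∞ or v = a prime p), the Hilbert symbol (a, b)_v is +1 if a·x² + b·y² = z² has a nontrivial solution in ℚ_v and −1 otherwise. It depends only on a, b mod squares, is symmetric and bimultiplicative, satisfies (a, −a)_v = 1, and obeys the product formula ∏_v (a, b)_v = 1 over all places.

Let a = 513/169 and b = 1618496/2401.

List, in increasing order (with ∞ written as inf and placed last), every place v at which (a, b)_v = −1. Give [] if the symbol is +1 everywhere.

Mod squares: a ≡ 57, b ≡ 209. Check v ∈ {∞, 2, 3, 7, 11, 13, 19}.
v=7: a=7^0·(≡2), b=7^-4·(≡5) mod 7; (2|7)=+1, (5|7)=-1; (−1)^{0·-4·3}·(+1)^-4·(-1)^0 = +1.
v=3: a=3^3·(≡1), b=3^0·(≡2) mod 3; (1|3)=+1, (2|3)=-1; (−1)^{3·0·1}·(+1)^0·(-1)^3 = -1.
v=2: v_2(a)=0, v_2(b)=6; units ≡ 1, 1 (mod 8); ε·ε+αω+βω = 0·0+0·0+6·0 ≡ 0  ⇒  (a,b)_2 = +1.
v=11: a=11^0·(≡10), b=11^3·(≡2) mod 11; (10|11)=-1, (2|11)=-1; (−1)^{0·3·5}·(-1)^3·(-1)^0 = -1.
v=19: a=19^1·(≡15), b=19^1·(≡1) mod 19; (15|19)=-1, (1|19)=+1; (−1)^{1·1·9}·(-1)^1·(+1)^1 = +1.
v=13: a=13^-2·(≡6), b=13^0·(≡1) mod 13; (6|13)=-1, (1|13)=+1; (−1)^{-2·0·6}·(-1)^0·(+1)^-2 = +1.
v=∞: 57 > 0 and 209 > 0  ⇒  (a,b)_∞ = +1.
(57, 209 / ℚ) ramifies at {3, 11}: a division algebra.

[3, 11]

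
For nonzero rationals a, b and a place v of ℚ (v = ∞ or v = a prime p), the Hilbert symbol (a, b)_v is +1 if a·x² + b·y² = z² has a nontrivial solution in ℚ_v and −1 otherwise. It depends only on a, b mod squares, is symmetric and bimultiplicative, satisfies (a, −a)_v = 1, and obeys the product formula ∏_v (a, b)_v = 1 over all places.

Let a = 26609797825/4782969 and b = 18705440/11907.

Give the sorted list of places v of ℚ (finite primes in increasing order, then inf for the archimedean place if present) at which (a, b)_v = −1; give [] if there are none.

(a, b) ≡ (21793, 6630) mod (ℚ^×)²; places V = {2, 3, 5, 7, 13, 17, 19, 23, 31, 37, ∞}.
(a,b)_3: α=-14, u≡1; β=-5, v≡2 (mod 3); (1|3)=+1, (2|3)=-1; sign (−1)^0·+1^-5·-1^-14 = +1.
(a,b)_2: α=0, β=5; u≡1, v≡3 (mod 8); ε(u)ε(v)=0·1, αω(v)=0·1, βω(u)=5·0; sum ≡ 0  ⇒  +1.
(a,b)_∞: sgn(21793)=+, sgn(6630)=+, so +1.
(a,b)_37: α=1, u≡30; β=0, v≡3 (mod 37); (30|37)=+1, (3|37)=+1; sign (−1)^0·+1^0·+1^1 = +1.
(a,b)_17: α=2, u≡4; β=1, v≡9 (mod 17); (4|17)=+1, (9|17)=+1; sign (−1)^0·+1^1·+1^2 = +1.
(a,b)_31: α=1, u≡3; β=0, v≡3 (mod 31); (3|31)=-1, (3|31)=-1; sign (−1)^0·-1^0·-1^1 = -1.
(a,b)_13: α=2, u≡7; β=1, v≡12 (mod 13); (7|13)=-1, (12|13)=+1; sign (−1)^0·-1^1·+1^2 = -1.
(a,b)_19: α=1, u≡11; β=0, v≡10 (mod 19); (11|19)=+1, (10|19)=-1; sign (−1)^0·+1^0·-1^1 = -1.
(a,b)_23: α=0, u≡3; β=2, v≡2 (mod 23); (3|23)=+1, (2|23)=+1; sign (−1)^0·+1^2·+1^0 = +1.
(a,b)_5: α=2, u≡2; β=1, v≡4 (mod 5); (2|5)=-1, (4|5)=+1; sign (−1)^0·-1^1·+1^2 = -1.
(a,b)_7: α=0, u≡1; β=-2, v≡1 (mod 7); (1|7)=+1, (1|7)=+1; sign (−1)^0·+1^-2·+1^0 = +1.
|Ram(21793, 6630)| = 4, even; anisotropic at {5, 13, 19, 31}.

[5, 13, 19, 31]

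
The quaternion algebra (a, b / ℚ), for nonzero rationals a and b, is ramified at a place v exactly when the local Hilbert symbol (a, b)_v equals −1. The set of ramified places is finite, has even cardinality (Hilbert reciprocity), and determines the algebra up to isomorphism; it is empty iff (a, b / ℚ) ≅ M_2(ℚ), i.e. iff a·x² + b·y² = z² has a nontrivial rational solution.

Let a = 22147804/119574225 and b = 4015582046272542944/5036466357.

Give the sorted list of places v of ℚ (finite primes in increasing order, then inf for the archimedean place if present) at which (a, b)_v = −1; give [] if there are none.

[2, 29]

(a, b) ≡ (391, 243542) mod (ℚ^×)²; places V = {2, 3, 5, 7, 11, 13, 17, 19, 23, 29, 37, ∞}.
(a,b)_37: α=0, u≡9; β=2, v≡13 (mod 37); (9|37)=+1, (13|37)=-1; sign (−1)^0·+1^2·-1^0 = +1.
(a,b)_∞: sgn(391)=+, sgn(243542)=+, so +1.
(a,b)_5: α=-2, u≡1; β=0, v≡2 (mod 5); (1|5)=+1, (2|5)=-1; sign (−1)^0·+1^0·-1^-2 = +1.
(a,b)_29: α=0, u≡10; β=1, v≡17 (mod 29); (10|29)=-1, (17|29)=-1; sign (−1)^0·-1^1·-1^0 = -1.
(a,b)_2: α=2, β=5; u≡7, v≡3 (mod 8); ε(u)ε(v)=1·1, αω(v)=2·1, βω(u)=5·0; sum ≡ 1  ⇒  -1.
(a,b)_23: α=1, u≡21; β=4, v≡12 (mod 23); (21|23)=-1, (12|23)=+1; sign (−1)^0·-1^4·+1^1 = +1.
(a,b)_11: α=0, u≡8; β=2, v≡2 (mod 11); (8|11)=-1, (2|11)=-1; sign (−1)^0·-1^2·-1^0 = +1.
(a,b)_13: α=0, u≡4; β=-1, v≡3 (mod 13); (4|13)=+1, (3|13)=+1; sign (−1)^0·+1^-1·+1^0 = +1.
(a,b)_19: α=0, u≡11; β=1, v≡14 (mod 19); (11|19)=+1, (14|19)=-1; sign (−1)^0·+1^1·-1^0 = +1.
(a,b)_3: α=-14, u≡1; β=-18, v≡2 (mod 3); (1|3)=+1, (2|3)=-1; sign (−1)^0·+1^-18·-1^-14 = +1.
(a,b)_17: α=3, u≡14; β=3, v≡11 (mod 17); (14|17)=-1, (11|17)=-1; sign (−1)^0·-1^3·-1^3 = +1.
(a,b)_7: α=2, u≡6; β=0, v≡5 (mod 7); (6|7)=-1, (5|7)=-1; sign (−1)^0·-1^0·-1^2 = +1.
|Ram(391, 243542)| = 2, even; anisotropic at {2, 29}.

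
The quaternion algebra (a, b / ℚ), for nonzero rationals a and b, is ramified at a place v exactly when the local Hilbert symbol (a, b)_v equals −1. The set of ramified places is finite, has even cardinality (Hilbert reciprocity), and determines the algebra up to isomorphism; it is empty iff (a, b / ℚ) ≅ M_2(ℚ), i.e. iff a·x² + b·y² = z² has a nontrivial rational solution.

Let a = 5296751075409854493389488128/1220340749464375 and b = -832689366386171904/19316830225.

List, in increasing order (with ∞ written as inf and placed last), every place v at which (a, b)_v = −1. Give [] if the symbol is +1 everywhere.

[3, 7, 29, 43]

(a, b) ≡ (8729, -246) mod (ℚ^×)²; places V = {2, 3, 5, 7, 11, 19, 29, 41, 43, ∞}.
(a,b)_19: α=-6, u≡13; β=-4, v≡16 (mod 19); (13|19)=-1, (16|19)=+1; sign (−1)^0·-1^-4·+1^-6 = +1.
(a,b)_∞: sgn(8729)=+, sgn(-246)=−, so +1.
(a,b)_11: α=-2, u≡8; β=-2, v≡10 (mod 11); (8|11)=-1, (10|11)=-1; sign (−1)^0·-1^-2·-1^-2 = +1.
(a,b)_7: α=-3, u≡4; β=-2, v≡3 (mod 7); (4|7)=+1, (3|7)=-1; sign (−1)^0·+1^-2·-1^-3 = -1.
(a,b)_29: α=3, u≡17; β=2, v≡15 (mod 29); (17|29)=-1, (15|29)=-1; sign (−1)^0·-1^2·-1^3 = -1.
(a,b)_2: α=22, β=13; u≡1, v≡5 (mod 8); ε(u)ε(v)=0·0, αω(v)=22·1, βω(u)=13·0; sum ≡ 0  ⇒  +1.
(a,b)_41: α=2, u≡23; β=1, v≡3 (mod 41); (23|41)=+1, (3|41)=-1; sign (−1)^0·+1^1·-1^2 = +1.
(a,b)_43: α=3, u≡13; β=2, v≡37 (mod 43); (13|43)=+1, (37|43)=-1; sign (−1)^0·+1^2·-1^3 = -1.
(a,b)_5: α=-4, u≡1; β=-2, v≡4 (mod 5); (1|5)=+1, (4|5)=+1; sign (−1)^0·+1^-2·+1^-4 = +1.
(a,b)_3: α=18, u≡2; β=13, v≡2 (mod 3); (2|3)=-1, (2|3)=-1; sign (−1)^0·-1^13·-1^18 = -1.
(8729, -246 / ℚ) ramifies at {3, 7, 29, 43}: a division algebra.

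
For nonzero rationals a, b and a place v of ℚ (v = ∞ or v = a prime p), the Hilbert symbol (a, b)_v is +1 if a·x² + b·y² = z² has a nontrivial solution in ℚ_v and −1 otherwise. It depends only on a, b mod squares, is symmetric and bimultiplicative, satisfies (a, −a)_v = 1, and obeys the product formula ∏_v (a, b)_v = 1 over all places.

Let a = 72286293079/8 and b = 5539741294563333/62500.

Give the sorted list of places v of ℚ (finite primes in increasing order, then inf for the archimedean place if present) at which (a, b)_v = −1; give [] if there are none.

[2, 17]

(a, b) ≡ (4862, 2717) mod (ℚ^×)²; places V = {2, 3, 5, 7, 11, 13, 17, 19, 41, 47, ∞}.
(a,b)_7: α=2, u≡1; β=0, v≡1 (mod 7); (1|7)=+1, (1|7)=+1; sign (−1)^0·+1^0·+1^2 = +1.
(a,b)_5: α=0, u≡3; β=-6, v≡2 (mod 5); (3|5)=-1, (2|5)=-1; sign (−1)^0·-1^-6·-1^0 = +1.
(a,b)_∞: sgn(4862)=+, sgn(2717)=+, so +1.
(a,b)_3: α=0, u≡2; β=2, v≡2 (mod 3); (2|3)=-1, (2|3)=-1; sign (−1)^0·-1^2·-1^0 = +1.
(a,b)_13: α=1, u≡3; β=3, v≡12 (mod 13); (3|13)=+1, (12|13)=+1; sign (−1)^0·+1^3·+1^1 = +1.
(a,b)_11: α=1, u≡8; β=1, v≡5 (mod 11); (8|11)=-1, (5|11)=+1; sign (−1)^1·-1^1·+1^1 = +1.
(a,b)_19: α=2, u≡9; β=3, v≡12 (mod 19); (9|19)=+1, (12|19)=-1; sign (−1)^0·+1^3·-1^2 = +1.
(a,b)_2: α=-3, β=-2; u≡7, v≡5 (mod 8); ε(u)ε(v)=1·0, αω(v)=-3·1, βω(u)=-2·0; sum ≡ 1  ⇒  -1.
(a,b)_47: α=0, u≡16; β=2, v≡10 (mod 47); (16|47)=+1, (10|47)=-1; sign (−1)^0·+1^2·-1^0 = +1.
(a,b)_17: α=1, u≡14; β=0, v≡10 (mod 17); (14|17)=-1, (10|17)=-1; sign (−1)^0·-1^0·-1^1 = -1.
(a,b)_41: α=2, u≡27; β=2, v≡28 (mod 41); (27|41)=-1, (28|41)=-1; sign (−1)^0·-1^2·-1^2 = +1.
(4862, 2717 / ℚ) ramifies at {2, 17}: a division algebra.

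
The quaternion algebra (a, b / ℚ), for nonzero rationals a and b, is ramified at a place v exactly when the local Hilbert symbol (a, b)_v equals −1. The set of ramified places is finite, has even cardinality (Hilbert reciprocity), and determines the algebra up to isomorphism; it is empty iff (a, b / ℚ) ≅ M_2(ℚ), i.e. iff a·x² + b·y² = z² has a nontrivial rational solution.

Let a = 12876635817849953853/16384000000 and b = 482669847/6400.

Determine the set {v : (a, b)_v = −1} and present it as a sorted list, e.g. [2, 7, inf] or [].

(a, b) ≡ (37, 407) mod (ℚ^×)²; places V = {2, 3, 5, 11, 37, ∞}.
(a,b)_11: α=12, u≡5; β=5, v≡3 (mod 11); (5|11)=+1, (3|11)=+1; sign (−1)^0·+1^5·+1^12 = +1.
(a,b)_∞: sgn(37)=+, sgn(407)=+, so +1.
(a,b)_5: α=-6, u≡3; β=-2, v≡2 (mod 5); (3|5)=-1, (2|5)=-1; sign (−1)^0·-1^-2·-1^-6 = +1.
(a,b)_2: α=-20, β=-8; u≡5, v≡7 (mod 8); ε(u)ε(v)=0·1, αω(v)=-20·0, βω(u)=-8·1; sum ≡ 0  ⇒  +1.
(a,b)_37: α=3, u≡36; β=1, v≡33 (mod 37); (36|37)=+1, (33|37)=+1; sign (−1)^0·+1^1·+1^3 = +1.
(a,b)_3: α=4, u≡1; β=4, v≡2 (mod 3); (1|3)=+1, (2|3)=-1; sign (−1)^0·+1^4·-1^4 = +1.
Ram(a, b) = ∅: the form 37·x² + 407·y² − z² is isotropic over every ℚ_v, so by Hasse–Minkowski it is isotropic over ℚ.

[]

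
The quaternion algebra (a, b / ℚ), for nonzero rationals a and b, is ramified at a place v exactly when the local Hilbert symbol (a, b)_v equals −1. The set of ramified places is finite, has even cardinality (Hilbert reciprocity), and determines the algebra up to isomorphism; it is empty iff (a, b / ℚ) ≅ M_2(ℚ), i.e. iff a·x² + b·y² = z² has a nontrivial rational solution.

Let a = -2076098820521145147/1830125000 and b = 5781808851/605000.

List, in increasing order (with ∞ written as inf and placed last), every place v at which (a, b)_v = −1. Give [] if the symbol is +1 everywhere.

(a, b) ≡ (-10374, 2262) mod (ℚ^×)²; places V = {2, 3, 5, 7, 11, 13, 17, 19, 29, ∞}.
(a,b)_5: α=-6, u≡1; β=-4, v≡2 (mod 5); (1|5)=+1, (2|5)=-1; sign (−1)^0·+1^-4·-1^-6 = +1.
(a,b)_13: α=3, u≡5; β=1, v≡8 (mod 13); (5|13)=-1, (8|13)=-1; sign (−1)^0·-1^1·-1^3 = +1.
(a,b)_3: α=3, u≡1; β=1, v≡1 (mod 3); (1|3)=+1, (1|3)=+1; sign (−1)^1·+1^1·+1^3 = -1.
(a,b)_7: α=5, u≡1; β=2, v≡1 (mod 7); (1|7)=+1, (1|7)=+1; sign (−1)^0·+1^2·+1^5 = +1.
(a,b)_∞: sgn(-10374)=−, sgn(2262)=+, so +1.
(a,b)_2: α=-3, β=-3; u≡5, v≡3 (mod 8); ε(u)ε(v)=0·1, αω(v)=-3·1, βω(u)=-3·1; sum ≡ 0  ⇒  +1.
(a,b)_29: α=2, u≡19; β=1, v≡5 (mod 29); (19|29)=-1, (5|29)=+1; sign (−1)^0·-1^1·+1^2 = -1.
(a,b)_11: α=-4, u≡6; β=-2, v≡10 (mod 11); (6|11)=-1, (10|11)=-1; sign (−1)^0·-1^-2·-1^-4 = +1.
(a,b)_19: α=5, u≡5; β=2, v≡11 (mod 19); (5|19)=+1, (11|19)=+1; sign (−1)^0·+1^2·+1^5 = +1.
(a,b)_17: α=0, u≡8; β=2, v≡16 (mod 17); (8|17)=+1, (16|17)=+1; sign (−1)^0·+1^2·+1^0 = +1.
(-10374, 2262 / ℚ) ramifies at {3, 29}: a division algebra.

[3, 29]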